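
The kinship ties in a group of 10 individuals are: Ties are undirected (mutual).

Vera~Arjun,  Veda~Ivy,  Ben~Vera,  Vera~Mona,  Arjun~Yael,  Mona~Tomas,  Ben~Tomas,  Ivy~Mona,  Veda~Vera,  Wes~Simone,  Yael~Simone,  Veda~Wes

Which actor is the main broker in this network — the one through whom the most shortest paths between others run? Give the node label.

Vera

Unnormalized betweenness of each node: Arjun:69/10, Ben:77/30, Ivy:11/5, Mona:193/30, Simone:7/3, Tomas:5/6, Veda:323/30, Vera:529/30, Wes:51/10, Yael:97/30.
Vera has the largest value, 529/30, making it the main broker — the node through which the most shortest paths run.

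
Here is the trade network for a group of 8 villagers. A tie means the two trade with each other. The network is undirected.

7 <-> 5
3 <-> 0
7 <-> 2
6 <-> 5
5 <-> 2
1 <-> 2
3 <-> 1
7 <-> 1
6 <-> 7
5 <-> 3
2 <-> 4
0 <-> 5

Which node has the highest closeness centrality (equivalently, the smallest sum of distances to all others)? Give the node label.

5

Farness (sum of distances to all others) for each node — 0:13, 1:11, 2:10, 3:12, 4:16, 5:9, 6:13, 7:10.
The smallest farness is 9, for 5, so 5 has the highest closeness.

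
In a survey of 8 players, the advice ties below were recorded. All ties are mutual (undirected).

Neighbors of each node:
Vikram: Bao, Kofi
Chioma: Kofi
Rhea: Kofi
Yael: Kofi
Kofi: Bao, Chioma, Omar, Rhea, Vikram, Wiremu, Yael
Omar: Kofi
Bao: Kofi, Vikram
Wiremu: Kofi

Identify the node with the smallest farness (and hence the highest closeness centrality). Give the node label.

Farness (sum of distances to all others) for each node — Bao:12, Chioma:13, Kofi:7, Omar:13, Rhea:13, Vikram:12, Wiremu:13, Yael:13.
The smallest farness is 7, for Kofi, so Kofi has the highest closeness.

Kofi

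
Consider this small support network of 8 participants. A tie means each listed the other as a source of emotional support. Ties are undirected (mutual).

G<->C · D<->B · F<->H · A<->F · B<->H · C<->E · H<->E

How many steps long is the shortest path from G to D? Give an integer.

5

One shortest route is G – C – E – H – B – D, which uses 5 edges, and at distance 4 from G we only reach {B, F}, which does not include D. So d(G,D) = 5.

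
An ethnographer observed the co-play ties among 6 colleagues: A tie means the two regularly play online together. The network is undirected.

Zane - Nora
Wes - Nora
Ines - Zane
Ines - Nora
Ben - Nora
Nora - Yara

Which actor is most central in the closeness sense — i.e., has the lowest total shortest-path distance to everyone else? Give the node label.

Farness (sum of distances to all others) for each node — Ben:9, Ines:8, Nora:5, Wes:9, Yara:9, Zane:8.
The smallest farness is 5, for Nora, so Nora has the highest closeness.

Nora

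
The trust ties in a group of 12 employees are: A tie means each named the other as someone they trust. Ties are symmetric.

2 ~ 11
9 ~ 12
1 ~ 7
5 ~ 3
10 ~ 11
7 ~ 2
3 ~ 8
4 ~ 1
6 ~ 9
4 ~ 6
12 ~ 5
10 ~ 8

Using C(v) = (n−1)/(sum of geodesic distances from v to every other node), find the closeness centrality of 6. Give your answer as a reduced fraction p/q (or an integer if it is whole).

11/36

Distances from 6: 1:2, 2:4, 3:4, 4:1, 5:3, 7:3, 8:5, 9:1, 10:6, 11:5, 12:2. Sum = 36.
n = 12, so closeness = 11/36.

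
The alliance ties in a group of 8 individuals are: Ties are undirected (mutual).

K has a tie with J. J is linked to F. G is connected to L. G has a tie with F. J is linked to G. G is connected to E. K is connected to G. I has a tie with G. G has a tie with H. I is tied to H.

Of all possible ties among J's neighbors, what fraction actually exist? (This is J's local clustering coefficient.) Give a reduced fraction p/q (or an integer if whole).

2/3

J's neighbors: F, G, and K (k = 3).
Possible neighbor pairs: C(3,2) = 3. Edges among them: F–G, G–K → e = 2.
Clustering(J) = 2/3.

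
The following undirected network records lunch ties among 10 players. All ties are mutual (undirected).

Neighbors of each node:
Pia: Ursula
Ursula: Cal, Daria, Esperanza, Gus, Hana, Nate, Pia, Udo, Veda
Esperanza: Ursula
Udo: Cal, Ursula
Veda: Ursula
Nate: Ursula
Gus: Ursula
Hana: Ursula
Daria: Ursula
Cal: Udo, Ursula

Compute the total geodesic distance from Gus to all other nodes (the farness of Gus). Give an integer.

17

Distances from Gus: Cal:2, Daria:2, Esperanza:2, Hana:2, Nate:2, Pia:2, Udo:2, Ursula:1, Veda:2.
Sum = 2 + 2 + 2 + 2 + 2 + 2 + 2 + 1 + 2 = 17.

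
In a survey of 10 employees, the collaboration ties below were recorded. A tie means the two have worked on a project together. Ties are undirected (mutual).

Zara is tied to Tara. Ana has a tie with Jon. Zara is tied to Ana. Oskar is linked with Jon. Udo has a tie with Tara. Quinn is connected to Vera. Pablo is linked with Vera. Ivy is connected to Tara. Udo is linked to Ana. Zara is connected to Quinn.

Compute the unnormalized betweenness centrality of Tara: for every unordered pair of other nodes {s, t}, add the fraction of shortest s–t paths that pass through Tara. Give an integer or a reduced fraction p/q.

Pairs whose geodesics pass through Tara — Vera–Ivy: 1; Vera–Udo: 1/2; Quinn–Ivy: 1; Quinn–Udo: 1/2; Pablo–Ivy: 1; Pablo–Udo: 1/2; Ana–Ivy: 2/2; Jon–Ivy: 2/2; Ivy–Zara: 1; Ivy–Oskar: 2/2; Ivy–Udo: 1; Zara–Udo: 1/2.
All other pairs contribute 0.
Summing the contributions gives betweenness(Tara) = 10.

10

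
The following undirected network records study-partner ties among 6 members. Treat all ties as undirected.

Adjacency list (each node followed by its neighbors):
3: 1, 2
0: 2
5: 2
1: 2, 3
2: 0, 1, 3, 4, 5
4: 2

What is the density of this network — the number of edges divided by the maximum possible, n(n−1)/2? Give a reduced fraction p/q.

There are 6 edges and 6 nodes, so the maximum possible is C(6,2) = 15.
Density = 6/15 = 2/5.

2/5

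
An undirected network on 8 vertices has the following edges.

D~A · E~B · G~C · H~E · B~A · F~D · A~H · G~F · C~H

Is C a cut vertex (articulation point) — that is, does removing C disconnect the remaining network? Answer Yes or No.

Even without C, every remaining node can still reach every other (the residual graph is connected), so C is not a cut vertex.

No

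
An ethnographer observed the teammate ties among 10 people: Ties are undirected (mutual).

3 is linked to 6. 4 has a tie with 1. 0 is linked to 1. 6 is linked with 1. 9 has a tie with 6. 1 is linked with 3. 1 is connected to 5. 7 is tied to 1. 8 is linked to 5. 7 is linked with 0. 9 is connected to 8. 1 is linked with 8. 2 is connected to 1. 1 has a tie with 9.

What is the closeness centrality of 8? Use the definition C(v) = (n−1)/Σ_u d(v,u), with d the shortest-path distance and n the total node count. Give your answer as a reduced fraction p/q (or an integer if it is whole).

Distances from 8: 0:2, 1:1, 2:2, 3:2, 4:2, 5:1, 6:2, 7:2, 9:1. Sum = 15.
n = 10, so closeness = 9/15 = 3/5.

3/5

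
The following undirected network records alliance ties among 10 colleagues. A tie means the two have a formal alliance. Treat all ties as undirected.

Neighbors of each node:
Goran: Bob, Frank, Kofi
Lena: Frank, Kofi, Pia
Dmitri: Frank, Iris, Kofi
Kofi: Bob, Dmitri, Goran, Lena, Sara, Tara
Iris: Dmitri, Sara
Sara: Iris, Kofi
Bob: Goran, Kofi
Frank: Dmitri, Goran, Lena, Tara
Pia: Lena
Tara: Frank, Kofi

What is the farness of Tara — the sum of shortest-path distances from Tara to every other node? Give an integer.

18

Distances from Tara: Bob:2, Dmitri:2, Frank:1, Goran:2, Iris:3, Kofi:1, Lena:2, Pia:3, Sara:2.
Sum = 2 + 2 + 1 + 2 + 3 + 1 + 2 + 3 + 2 = 18.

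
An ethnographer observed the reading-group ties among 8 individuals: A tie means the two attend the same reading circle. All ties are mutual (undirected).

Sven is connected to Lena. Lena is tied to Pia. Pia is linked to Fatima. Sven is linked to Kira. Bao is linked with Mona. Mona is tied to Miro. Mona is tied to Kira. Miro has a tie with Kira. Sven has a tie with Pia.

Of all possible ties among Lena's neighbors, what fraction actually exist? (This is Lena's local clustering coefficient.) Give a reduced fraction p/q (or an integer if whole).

Lena's neighbors: Pia and Sven (k = 2).
Possible neighbor pairs: C(2,2) = 1. Edges among them: Pia–Sven → e = 1.
Clustering(Lena) = 1/1.

1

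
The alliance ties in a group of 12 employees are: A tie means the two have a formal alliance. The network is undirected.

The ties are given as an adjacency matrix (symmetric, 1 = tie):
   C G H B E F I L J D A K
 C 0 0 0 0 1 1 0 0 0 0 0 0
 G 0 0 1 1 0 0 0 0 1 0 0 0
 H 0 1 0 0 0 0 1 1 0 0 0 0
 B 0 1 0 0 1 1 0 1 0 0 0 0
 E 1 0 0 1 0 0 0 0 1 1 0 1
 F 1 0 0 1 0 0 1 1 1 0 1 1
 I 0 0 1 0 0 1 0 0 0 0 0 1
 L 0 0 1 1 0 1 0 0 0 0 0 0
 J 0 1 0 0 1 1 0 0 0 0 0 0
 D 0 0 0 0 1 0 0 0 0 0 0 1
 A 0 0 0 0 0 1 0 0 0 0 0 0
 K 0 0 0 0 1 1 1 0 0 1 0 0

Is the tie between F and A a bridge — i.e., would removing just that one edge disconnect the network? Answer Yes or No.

Without the F–A edge there is no alternate route between F and A, so the network disconnects. It is a bridge.

Yes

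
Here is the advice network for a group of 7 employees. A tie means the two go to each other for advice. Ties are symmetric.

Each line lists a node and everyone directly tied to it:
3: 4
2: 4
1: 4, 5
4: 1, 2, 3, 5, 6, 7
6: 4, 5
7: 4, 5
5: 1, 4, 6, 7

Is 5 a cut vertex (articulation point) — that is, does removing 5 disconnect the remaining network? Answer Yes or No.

No

Even without 5, every remaining node can still reach every other (the residual graph is connected), so 5 is not a cut vertex.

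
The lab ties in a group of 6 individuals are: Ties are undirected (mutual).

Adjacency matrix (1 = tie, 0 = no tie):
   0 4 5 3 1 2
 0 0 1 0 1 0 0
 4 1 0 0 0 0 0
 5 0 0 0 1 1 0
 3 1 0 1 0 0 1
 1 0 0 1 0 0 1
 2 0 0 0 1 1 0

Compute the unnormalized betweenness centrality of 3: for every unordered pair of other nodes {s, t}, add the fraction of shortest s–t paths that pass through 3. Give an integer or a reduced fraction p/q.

Pairs whose geodesics pass through 3 — 0–5: 1; 0–1: 2/2; 0–2: 1; 4–5: 1; 4–1: 2/2; 4–2: 1; 5–2: 1/2.
All other pairs contribute 0.
Summing the contributions gives betweenness(3) = 13/2.

13/2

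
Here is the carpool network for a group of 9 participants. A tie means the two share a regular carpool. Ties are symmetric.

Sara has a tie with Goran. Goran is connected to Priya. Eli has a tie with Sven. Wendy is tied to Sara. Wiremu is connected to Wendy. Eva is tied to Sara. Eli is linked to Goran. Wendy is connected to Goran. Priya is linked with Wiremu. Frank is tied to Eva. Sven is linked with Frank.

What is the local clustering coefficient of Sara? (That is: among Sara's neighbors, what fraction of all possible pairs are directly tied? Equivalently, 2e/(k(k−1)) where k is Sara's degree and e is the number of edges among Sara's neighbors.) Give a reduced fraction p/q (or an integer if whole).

1/3

Sara's neighbors: Eva, Goran, and Wendy (k = 3).
Possible neighbor pairs: C(3,2) = 3. Edges among them: Goran–Wendy → e = 1.
Clustering(Sara) = 1/3.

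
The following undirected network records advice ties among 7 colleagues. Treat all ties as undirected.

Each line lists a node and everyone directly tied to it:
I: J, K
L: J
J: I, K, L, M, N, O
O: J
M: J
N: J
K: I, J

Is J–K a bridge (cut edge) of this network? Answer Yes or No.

No

Even without that edge, J still reaches K via J – I – K, so the network stays connected. Not a bridge.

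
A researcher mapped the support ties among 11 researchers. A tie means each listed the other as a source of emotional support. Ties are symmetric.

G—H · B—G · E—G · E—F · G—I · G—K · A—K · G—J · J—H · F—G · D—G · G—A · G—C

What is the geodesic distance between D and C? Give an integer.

One shortest route is D – G – C, which uses 2 edges, and D and C are not directly tied, so nothing shorter exists. So d(D,C) = 2.

2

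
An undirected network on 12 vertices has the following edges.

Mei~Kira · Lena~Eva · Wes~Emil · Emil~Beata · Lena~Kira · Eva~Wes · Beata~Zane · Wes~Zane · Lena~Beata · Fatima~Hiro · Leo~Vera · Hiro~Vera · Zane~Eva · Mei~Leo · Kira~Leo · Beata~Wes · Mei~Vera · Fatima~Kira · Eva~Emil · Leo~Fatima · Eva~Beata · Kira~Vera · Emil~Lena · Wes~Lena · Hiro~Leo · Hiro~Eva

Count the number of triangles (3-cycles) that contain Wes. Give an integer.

Wes's neighbors: Beata, Emil, Eva, Lena, and Zane.
Neighbor pairs that are themselves tied: Wes–Beata–Emil; Wes–Beata–Eva; Wes–Beata–Lena; Wes–Beata–Zane; Wes–Emil–Eva; Wes–Emil–Lena; Wes–Eva–Lena; Wes–Eva–Zane. Each forms one triangle with Wes, for 8 in total.

8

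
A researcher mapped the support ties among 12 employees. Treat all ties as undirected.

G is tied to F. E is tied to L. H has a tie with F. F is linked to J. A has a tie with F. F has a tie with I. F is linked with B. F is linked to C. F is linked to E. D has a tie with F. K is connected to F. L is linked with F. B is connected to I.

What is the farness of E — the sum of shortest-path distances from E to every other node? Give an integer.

20

Distances from E: A:2, B:2, C:2, D:2, F:1, G:2, H:2, I:2, J:2, K:2, L:1.
Sum = 2 + 2 + 2 + 2 + 1 + 2 + 2 + 2 + 2 + 2 + 1 = 20.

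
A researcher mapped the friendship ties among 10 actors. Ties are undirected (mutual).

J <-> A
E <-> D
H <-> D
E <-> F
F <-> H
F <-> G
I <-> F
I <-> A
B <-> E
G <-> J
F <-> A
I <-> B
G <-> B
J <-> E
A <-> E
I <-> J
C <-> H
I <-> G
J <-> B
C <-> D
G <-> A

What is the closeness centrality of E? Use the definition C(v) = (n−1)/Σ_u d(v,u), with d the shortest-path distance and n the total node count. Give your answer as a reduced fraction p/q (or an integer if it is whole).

9/13

Distances from E: A:1, B:1, C:2, D:1, F:1, G:2, H:2, I:2, J:1. Sum = 13.
n = 10, so closeness = 9/13.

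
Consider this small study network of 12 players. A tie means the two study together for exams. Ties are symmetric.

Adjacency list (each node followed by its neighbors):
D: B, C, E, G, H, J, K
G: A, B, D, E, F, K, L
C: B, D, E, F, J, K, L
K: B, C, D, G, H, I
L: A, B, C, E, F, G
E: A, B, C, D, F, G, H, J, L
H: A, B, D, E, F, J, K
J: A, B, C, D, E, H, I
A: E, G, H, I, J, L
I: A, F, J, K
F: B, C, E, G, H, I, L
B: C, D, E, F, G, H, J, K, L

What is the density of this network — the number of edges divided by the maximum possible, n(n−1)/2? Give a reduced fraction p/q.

41/66

There are 41 edges and 12 nodes, so the maximum possible is C(12,2) = 66.
Density = 41/66.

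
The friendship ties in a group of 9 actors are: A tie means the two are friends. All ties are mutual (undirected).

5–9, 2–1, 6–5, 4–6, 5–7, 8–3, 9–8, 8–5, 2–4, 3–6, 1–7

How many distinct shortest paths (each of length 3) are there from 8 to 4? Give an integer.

The shortest distance is 3. The length-3 paths are: 8–5–6–4; 8–3–6–4.
That gives 2 distinct shortest paths.

2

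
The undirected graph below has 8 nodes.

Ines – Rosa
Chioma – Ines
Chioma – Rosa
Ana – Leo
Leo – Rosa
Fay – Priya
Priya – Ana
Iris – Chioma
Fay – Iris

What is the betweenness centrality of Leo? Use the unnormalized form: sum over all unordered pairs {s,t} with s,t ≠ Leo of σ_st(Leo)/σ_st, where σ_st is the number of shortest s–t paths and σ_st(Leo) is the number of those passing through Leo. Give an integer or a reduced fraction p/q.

Pairs whose geodesics pass through Leo — Ana–Chioma: 1; Ana–Ines: 1; Ana–Rosa: 1; Priya–Ines: 1/2; Priya–Rosa: 1.
All other pairs contribute 0.
Summing the contributions gives betweenness(Leo) = 9/2.

9/2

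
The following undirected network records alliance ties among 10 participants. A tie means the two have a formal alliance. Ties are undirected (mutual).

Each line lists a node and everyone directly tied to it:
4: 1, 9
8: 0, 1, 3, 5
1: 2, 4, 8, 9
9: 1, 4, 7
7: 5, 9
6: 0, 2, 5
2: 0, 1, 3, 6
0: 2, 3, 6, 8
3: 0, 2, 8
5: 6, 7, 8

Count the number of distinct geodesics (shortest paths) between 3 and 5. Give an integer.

1

The shortest distance is 2, and the only length-2 path is 3–8–5. So there is exactly 1 shortest path.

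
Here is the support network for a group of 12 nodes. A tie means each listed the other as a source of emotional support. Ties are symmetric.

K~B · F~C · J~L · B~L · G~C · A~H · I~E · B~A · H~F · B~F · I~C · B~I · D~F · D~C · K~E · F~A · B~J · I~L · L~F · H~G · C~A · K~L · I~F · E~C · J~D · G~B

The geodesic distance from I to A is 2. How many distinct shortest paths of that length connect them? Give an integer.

3

The shortest distance is 2. The length-2 paths are: I–F–A; I–B–A; I–C–A.
That gives 3 distinct shortest paths.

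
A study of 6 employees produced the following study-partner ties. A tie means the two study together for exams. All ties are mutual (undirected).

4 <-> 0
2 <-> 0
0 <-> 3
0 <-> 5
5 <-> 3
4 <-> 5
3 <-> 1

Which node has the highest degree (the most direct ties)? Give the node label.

Degrees — 0:4, 1:1, 2:1, 3:3, 4:2, 5:3.
The maximum is 4, attained only by 0.

0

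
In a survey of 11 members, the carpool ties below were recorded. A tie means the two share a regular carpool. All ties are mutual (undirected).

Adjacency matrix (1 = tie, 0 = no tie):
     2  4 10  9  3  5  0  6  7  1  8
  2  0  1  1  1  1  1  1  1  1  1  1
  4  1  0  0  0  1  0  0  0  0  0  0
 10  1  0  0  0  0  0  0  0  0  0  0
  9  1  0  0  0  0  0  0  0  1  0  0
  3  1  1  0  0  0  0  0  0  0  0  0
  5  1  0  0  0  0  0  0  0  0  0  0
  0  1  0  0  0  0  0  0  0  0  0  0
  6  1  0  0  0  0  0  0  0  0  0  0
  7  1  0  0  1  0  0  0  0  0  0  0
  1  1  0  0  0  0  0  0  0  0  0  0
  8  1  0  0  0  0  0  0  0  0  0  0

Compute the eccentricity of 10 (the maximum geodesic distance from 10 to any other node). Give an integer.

2

Distances from 10: 0:2, 1:2, 2:1, 3:2, 4:2, 5:2, 6:2, 7:2, 8:2, 9:2.
The largest is 2 (to 4, 9, 3, 5, 0, 6, 7, 1, and 8), so the eccentricity of 10 is 2.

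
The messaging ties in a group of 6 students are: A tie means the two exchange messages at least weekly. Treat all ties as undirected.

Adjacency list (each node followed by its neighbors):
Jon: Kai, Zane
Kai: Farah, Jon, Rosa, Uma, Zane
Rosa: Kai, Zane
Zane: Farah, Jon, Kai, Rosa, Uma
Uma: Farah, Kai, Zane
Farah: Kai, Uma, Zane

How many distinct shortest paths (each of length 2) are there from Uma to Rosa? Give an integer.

2

The shortest distance is 2. The length-2 paths are: Uma–Kai–Rosa; Uma–Zane–Rosa.
That gives 2 distinct shortest paths.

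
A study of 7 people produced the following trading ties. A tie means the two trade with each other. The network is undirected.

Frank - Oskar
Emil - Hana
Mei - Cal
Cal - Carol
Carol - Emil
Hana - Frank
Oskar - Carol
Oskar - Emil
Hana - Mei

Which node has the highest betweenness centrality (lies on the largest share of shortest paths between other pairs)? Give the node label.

Unnormalized betweenness of each node: Cal:4/3, Carol:17/6, Emil:11/6, Frank:5/6, Hana:11/3, Mei:3/2, Oskar:2.
Hana has the largest value, 11/3, making it the main broker — the node through which the most shortest paths run.

Hana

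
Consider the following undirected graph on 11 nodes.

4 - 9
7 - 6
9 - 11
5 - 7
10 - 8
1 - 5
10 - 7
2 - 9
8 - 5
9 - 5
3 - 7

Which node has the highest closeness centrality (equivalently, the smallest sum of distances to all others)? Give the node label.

5

Farness (sum of distances to all others) for each node — 1:25, 2:28, 3:28, 4:28, 5:16, 6:28, 7:19, 8:23, 9:19, 10:26, 11:28.
The smallest farness is 16, for 5, so 5 has the highest closeness.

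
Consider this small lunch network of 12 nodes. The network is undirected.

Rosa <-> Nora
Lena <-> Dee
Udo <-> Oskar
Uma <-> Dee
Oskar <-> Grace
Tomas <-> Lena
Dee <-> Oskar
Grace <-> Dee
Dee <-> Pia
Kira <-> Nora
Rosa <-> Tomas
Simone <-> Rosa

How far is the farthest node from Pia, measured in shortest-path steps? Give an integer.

6

Distances from Pia: Dee:1, Grace:2, Kira:6, Lena:2, Nora:5, Oskar:2, Rosa:4, Simone:5, Tomas:3, Udo:3, Uma:2.
The largest is 6 (to Kira), so the eccentricity of Pia is 6.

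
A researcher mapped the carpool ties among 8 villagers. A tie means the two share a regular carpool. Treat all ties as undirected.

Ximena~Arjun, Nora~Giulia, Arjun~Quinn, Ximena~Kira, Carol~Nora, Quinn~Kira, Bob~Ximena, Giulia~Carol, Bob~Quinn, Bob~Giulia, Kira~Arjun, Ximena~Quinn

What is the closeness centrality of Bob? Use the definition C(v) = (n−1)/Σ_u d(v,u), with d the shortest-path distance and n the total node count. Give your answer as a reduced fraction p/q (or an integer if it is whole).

7/11

Distances from Bob: Arjun:2, Carol:2, Giulia:1, Kira:2, Nora:2, Quinn:1, Ximena:1. Sum = 11.
n = 8, so closeness = 7/11.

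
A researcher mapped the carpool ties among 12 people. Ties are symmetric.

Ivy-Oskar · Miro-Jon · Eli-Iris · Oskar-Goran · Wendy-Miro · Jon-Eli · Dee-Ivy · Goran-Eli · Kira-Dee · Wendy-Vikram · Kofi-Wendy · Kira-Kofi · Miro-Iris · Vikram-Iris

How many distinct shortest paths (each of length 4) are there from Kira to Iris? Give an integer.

The shortest distance is 4. The length-4 paths are: Kira–Kofi–Wendy–Vikram–Iris; Kira–Kofi–Wendy–Miro–Iris.
That gives 2 distinct shortest paths.

2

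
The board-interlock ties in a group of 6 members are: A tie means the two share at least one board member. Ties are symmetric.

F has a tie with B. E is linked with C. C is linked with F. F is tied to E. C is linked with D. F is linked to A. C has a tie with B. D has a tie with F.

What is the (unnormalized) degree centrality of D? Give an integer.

2

D is directly tied to C and F. That is 2 neighbors, so the degree of D is 2.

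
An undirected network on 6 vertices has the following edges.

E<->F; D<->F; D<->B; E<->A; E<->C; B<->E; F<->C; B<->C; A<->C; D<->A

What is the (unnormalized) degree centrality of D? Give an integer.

D is directly tied to A, B, and F. That is 3 neighbors, so the degree of D is 3.

3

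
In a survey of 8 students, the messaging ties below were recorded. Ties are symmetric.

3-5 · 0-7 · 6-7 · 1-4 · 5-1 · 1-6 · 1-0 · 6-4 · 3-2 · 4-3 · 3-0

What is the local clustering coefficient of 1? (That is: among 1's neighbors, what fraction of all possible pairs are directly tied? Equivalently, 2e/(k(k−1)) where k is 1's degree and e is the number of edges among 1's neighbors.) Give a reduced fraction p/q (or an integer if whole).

1's neighbors: 0, 4, 5, and 6 (k = 4).
Possible neighbor pairs: C(4,2) = 6. Edges among them: 4–6 → e = 1.
Clustering(1) = 1/6.

1/6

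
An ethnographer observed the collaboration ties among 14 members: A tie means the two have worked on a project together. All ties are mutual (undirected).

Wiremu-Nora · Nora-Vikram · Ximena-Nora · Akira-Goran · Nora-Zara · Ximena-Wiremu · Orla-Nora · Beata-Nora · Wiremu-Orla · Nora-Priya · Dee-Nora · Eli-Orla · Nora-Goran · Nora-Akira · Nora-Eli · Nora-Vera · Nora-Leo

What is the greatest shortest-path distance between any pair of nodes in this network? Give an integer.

Eccentricity of each node (its greatest distance to any other): Akira:2, Beata:2, Dee:2, Eli:2, Goran:2, Leo:2, Nora:1, Orla:2, Priya:2, Vera:2, Vikram:2, Wiremu:2, Ximena:2, Zara:2.
The maximum eccentricity is 2, realized for instance by the pair Akira–Orla via Akira – Nora – Orla. So the diameter is 2.

2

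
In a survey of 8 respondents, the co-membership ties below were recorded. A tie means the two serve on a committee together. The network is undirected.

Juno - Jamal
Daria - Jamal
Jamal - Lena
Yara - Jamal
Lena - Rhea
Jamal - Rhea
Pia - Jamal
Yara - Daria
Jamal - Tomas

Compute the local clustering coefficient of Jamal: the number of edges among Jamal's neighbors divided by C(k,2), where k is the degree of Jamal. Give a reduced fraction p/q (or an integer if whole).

Jamal's neighbors: Daria, Juno, Lena, Pia, Rhea, Tomas, and Yara (k = 7).
Possible neighbor pairs: C(7,2) = 21. Edges among them: Daria–Yara, Lena–Rhea → e = 2.
Clustering(Jamal) = 2/21.

2/21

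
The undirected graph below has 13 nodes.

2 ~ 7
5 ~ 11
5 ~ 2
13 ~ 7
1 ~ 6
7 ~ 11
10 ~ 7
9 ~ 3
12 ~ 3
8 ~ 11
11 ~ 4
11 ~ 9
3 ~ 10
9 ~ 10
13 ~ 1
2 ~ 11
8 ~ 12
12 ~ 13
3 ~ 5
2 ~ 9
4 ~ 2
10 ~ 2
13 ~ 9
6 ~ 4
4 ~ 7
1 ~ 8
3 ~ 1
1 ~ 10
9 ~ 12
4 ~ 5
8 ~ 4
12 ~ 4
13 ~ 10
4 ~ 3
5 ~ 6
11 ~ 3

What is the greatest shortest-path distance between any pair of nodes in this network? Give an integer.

Eccentricity of each node (its greatest distance to any other): 1:2, 2:2, 3:2, 4:2, 5:3, 6:3, 7:2, 8:2, 9:3, 10:2, 11:2, 12:2, 13:3.
The maximum eccentricity is 3, realized for instance by the pair 9–6 via 9 – 3 – 4 – 6. So the diameter is 3.

3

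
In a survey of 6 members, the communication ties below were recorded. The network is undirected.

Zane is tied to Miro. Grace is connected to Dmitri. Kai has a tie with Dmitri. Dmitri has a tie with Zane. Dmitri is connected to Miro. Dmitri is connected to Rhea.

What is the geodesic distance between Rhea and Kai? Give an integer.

One shortest route is Rhea – Dmitri – Kai, which uses 2 edges, and Rhea and Kai are not directly tied, so nothing shorter exists. So d(Rhea,Kai) = 2.

2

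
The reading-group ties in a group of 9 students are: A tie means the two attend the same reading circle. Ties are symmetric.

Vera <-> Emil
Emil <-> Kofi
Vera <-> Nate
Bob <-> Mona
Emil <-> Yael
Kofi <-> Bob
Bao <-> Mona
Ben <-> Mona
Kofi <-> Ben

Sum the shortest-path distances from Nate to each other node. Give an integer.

28

Distances from Nate: Bao:6, Ben:4, Bob:4, Emil:2, Kofi:3, Mona:5, Vera:1, Yael:3.
Sum = 6 + 4 + 4 + 2 + 3 + 5 + 1 + 3 = 28.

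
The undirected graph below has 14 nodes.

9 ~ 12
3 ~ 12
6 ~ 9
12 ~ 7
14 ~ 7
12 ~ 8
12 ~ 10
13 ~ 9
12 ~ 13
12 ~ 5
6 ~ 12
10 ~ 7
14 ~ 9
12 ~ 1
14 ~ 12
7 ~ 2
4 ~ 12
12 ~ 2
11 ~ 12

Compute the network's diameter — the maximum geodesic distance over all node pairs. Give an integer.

2

Eccentricity of each node (its greatest distance to any other): 1:2, 2:2, 3:2, 4:2, 5:2, 6:2, 7:2, 8:2, 9:2, 10:2, 11:2, 12:1, 13:2, 14:2.
The maximum eccentricity is 2, realized for instance by the pair 6–13 via 6 – 12 – 13. So the diameter is 2.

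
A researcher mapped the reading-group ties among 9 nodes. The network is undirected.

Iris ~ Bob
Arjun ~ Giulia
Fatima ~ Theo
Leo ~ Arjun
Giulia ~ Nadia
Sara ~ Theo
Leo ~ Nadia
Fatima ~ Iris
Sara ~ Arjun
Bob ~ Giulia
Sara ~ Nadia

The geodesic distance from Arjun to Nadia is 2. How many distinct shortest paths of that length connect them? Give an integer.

3

The shortest distance is 2. The length-2 paths are: Arjun–Leo–Nadia; Arjun–Giulia–Nadia; Arjun–Sara–Nadia.
That gives 3 distinct shortest paths.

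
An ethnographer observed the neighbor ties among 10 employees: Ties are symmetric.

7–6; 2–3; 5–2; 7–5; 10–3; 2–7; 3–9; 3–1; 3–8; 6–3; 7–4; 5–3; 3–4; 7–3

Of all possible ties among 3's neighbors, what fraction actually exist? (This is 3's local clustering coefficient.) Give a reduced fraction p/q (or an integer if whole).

3's neighbors: 1, 2, 4, 5, 6, 7, 8, 9, and 10 (k = 9).
Possible neighbor pairs: C(9,2) = 36. Edges among them: 2–5, 2–7, 4–7, 5–7, 6–7 → e = 5.
Clustering(3) = 5/36.

5/36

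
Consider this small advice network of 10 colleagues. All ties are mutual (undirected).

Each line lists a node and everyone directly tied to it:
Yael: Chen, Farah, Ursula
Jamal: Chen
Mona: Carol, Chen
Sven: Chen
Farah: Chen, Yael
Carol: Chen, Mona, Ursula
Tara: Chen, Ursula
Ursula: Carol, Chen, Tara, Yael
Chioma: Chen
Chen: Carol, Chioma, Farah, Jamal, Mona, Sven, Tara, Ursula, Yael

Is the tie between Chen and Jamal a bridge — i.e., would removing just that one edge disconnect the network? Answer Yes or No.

Yes

Without the Chen–Jamal edge there is no alternate route between Chen and Jamal, so the network disconnects. It is a bridge.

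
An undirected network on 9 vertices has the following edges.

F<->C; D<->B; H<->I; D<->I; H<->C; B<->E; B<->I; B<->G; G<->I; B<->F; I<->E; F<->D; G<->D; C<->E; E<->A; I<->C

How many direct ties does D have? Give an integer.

4

D is directly tied to B, F, G, and I. That is 4 neighbors, so the degree of D is 4.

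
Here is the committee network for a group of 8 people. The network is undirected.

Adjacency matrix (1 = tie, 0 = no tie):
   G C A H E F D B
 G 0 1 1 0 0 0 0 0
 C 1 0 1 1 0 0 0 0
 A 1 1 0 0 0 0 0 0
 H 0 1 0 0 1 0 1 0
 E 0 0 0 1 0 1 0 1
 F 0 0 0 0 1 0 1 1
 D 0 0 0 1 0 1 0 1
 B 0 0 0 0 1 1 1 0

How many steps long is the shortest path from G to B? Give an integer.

One shortest route is G – C – H – E – B, which uses 4 edges, and at distance 3 from G we only reach {D, E}, which does not include B. So d(G,B) = 4.

4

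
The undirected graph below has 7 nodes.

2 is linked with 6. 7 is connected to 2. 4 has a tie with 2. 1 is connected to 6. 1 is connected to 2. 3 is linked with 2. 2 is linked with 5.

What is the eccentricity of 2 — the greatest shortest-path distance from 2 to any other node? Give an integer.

1

Distances from 2: 1:1, 3:1, 4:1, 5:1, 6:1, 7:1.
The largest is 1 (to 6, 3, 4, 5, 1, and 7), so the eccentricity of 2 is 1.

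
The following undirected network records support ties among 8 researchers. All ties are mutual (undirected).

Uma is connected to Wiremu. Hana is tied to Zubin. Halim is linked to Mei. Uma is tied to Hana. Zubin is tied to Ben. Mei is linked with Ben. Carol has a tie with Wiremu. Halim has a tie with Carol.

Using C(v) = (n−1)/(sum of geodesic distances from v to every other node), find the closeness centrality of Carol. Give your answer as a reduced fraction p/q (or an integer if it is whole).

Distances from Carol: Ben:3, Halim:1, Hana:3, Mei:2, Uma:2, Wiremu:1, Zubin:4. Sum = 16.
n = 8, so closeness = 7/16.

7/16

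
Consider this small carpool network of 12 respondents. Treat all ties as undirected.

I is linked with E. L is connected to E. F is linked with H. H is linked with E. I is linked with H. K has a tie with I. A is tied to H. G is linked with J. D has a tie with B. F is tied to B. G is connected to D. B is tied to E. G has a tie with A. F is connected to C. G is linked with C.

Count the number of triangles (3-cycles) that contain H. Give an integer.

H's neighbors: A, E, F, and I.
Neighbor pairs that are themselves tied: H–E–I. Each forms one triangle with H, for 1 in total.

1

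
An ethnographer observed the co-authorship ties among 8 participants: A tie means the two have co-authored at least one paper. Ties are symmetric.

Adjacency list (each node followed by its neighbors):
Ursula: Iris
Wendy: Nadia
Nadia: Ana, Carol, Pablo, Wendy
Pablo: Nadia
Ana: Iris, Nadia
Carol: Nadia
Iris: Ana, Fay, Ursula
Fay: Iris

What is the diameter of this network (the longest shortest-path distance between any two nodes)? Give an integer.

4

Eccentricity of each node (its greatest distance to any other): Ana:2, Carol:4, Fay:4, Iris:3, Nadia:3, Pablo:4, Ursula:4, Wendy:4.
The maximum eccentricity is 4, realized for instance by the pair Wendy–Ursula via Wendy – Nadia – Ana – Iris – Ursula. So the diameter is 4.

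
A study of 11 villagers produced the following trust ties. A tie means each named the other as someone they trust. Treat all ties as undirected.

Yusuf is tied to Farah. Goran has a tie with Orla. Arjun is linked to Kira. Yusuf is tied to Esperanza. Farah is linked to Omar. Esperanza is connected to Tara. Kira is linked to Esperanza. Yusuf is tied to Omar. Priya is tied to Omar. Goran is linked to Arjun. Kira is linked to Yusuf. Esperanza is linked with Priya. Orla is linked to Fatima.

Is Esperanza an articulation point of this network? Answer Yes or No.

Removing Esperanza leaves {Arjun, Farah, Fatima, Goran, Kira, Omar, Orla, Priya, and Yusuf} with no path to {Tara}, so the network splits into 2 components. Esperanza is a cut vertex.

Yes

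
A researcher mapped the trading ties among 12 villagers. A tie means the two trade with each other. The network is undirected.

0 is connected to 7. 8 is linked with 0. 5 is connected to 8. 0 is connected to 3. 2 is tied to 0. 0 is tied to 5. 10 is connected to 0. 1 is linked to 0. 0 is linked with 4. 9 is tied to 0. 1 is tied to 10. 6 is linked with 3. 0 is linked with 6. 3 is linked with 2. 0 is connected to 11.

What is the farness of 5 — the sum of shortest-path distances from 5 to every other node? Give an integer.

20

Distances from 5: 0:1, 1:2, 2:2, 3:2, 4:2, 6:2, 7:2, 8:1, 9:2, 10:2, 11:2.
Sum = 1 + 2 + 2 + 2 + 2 + 2 + 2 + 1 + 2 + 2 + 2 = 20.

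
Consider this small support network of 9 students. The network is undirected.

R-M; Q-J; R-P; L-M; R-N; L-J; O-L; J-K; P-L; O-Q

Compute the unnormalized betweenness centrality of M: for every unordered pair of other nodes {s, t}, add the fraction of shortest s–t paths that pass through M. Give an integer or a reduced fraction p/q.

5

Pairs whose geodesics pass through M — Q–R: 2/4; Q–N: 2/4; K–R: 1/2; K–N: 1/2; R–J: 1/2; R–O: 1/2; R–L: 1/2; J–N: 1/2; N–O: 1/2; N–L: 1/2.
All other pairs contribute 0.
Summing the contributions gives betweenness(M) = 5.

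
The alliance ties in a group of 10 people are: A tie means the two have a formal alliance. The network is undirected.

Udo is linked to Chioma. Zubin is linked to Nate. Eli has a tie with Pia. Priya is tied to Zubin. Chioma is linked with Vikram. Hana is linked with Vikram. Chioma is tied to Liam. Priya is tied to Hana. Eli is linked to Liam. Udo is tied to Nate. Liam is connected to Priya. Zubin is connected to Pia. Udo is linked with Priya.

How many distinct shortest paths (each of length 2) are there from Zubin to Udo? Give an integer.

The shortest distance is 2. The length-2 paths are: Zubin–Priya–Udo; Zubin–Nate–Udo.
That gives 2 distinct shortest paths.

2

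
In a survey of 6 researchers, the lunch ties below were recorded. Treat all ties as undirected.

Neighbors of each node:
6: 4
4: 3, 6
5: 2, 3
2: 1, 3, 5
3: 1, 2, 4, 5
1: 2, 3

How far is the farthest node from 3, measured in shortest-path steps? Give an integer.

2

Distances from 3: 1:1, 2:1, 4:1, 5:1, 6:2.
The largest is 2 (to 6), so the eccentricity of 3 is 2.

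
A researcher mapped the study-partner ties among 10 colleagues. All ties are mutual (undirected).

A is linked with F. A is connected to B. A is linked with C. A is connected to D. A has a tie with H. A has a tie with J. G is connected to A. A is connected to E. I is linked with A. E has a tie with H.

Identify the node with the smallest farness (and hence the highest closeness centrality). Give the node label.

A

Farness (sum of distances to all others) for each node — A:9, B:17, C:17, D:17, E:16, F:17, G:17, H:16, I:17, J:17.
The smallest farness is 9, for A, so A has the highest closeness.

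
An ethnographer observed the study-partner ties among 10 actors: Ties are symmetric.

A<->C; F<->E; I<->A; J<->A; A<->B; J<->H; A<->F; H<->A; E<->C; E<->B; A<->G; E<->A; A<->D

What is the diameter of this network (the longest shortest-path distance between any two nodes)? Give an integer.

2

Eccentricity of each node (its greatest distance to any other): A:1, B:2, C:2, D:2, E:2, F:2, G:2, H:2, I:2, J:2.
The maximum eccentricity is 2, realized for instance by the pair G–C via G – A – C. So the diameter is 2.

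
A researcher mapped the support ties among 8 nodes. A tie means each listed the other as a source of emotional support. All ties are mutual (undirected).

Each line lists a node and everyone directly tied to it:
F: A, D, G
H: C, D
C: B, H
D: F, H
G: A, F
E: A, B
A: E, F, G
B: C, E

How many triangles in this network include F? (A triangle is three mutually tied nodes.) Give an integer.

F's neighbors: A, D, and G.
Neighbor pairs that are themselves tied: F–A–G. Each forms one triangle with F, for 1 in total.

1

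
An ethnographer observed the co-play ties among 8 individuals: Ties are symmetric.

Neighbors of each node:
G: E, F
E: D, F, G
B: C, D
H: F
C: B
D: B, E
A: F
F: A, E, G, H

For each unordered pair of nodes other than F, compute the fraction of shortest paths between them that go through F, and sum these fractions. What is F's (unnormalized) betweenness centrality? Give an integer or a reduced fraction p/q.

11

Pairs whose geodesics pass through F — G–A: 1; G–H: 1; D–A: 1; D–H: 1; A–C: 1; A–B: 1; A–H: 1; A–E: 1; C–H: 1; B–H: 1; H–E: 1.
All other pairs contribute 0.
Summing the contributions gives betweenness(F) = 11.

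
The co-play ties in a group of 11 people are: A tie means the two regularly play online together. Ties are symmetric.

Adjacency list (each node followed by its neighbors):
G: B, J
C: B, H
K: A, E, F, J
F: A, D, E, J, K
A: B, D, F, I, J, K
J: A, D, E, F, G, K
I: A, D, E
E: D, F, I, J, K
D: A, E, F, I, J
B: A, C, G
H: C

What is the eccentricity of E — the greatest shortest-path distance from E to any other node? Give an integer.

Distances from E: A:2, B:3, C:4, D:1, F:1, G:2, H:5, I:1, J:1, K:1.
The largest is 5 (to H), so the eccentricity of E is 5.

5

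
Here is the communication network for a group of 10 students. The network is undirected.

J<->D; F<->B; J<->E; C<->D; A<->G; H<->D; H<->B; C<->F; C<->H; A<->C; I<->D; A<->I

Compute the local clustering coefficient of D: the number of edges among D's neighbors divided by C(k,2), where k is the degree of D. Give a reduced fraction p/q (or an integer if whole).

D's neighbors: C, H, I, and J (k = 4).
Possible neighbor pairs: C(4,2) = 6. Edges among them: C–H → e = 1.
Clustering(D) = 1/6.

1/6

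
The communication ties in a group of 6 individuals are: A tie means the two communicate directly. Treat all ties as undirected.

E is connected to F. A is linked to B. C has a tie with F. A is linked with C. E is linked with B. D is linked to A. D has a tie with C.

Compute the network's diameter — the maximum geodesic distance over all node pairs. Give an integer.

Eccentricity of each node (its greatest distance to any other): A:2, B:2, C:2, D:3, E:3, F:2.
The maximum eccentricity is 3, realized for instance by the pair D–E via D – A – B – E. So the diameter is 3.

3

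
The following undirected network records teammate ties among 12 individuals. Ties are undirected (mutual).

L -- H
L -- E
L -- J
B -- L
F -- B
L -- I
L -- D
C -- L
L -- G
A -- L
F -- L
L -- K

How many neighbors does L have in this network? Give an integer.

L is directly tied to A, B, C, D, E, F, G, H, I, J, and K. That is 11 neighbors, so the degree of L is 11.

11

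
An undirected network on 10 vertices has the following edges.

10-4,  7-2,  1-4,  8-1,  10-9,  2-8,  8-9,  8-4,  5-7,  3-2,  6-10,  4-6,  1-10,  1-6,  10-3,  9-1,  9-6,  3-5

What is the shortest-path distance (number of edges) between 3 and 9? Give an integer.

2

One shortest route is 3 – 10 – 9, which uses 2 edges, and 3 and 9 are not directly tied, so nothing shorter exists. So d(3,9) = 2.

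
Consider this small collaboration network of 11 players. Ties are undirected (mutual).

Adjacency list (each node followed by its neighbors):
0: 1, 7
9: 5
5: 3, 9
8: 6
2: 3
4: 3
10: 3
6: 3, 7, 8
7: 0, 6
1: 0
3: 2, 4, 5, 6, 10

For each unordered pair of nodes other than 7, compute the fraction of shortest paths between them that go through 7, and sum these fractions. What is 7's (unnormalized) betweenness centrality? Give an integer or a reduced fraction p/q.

16

Pairs whose geodesics pass through 7 — 8–0: 1; 8–1: 1; 6–0: 1; 6–1: 1; 4–0: 1; 4–1: 1; 5–0: 1; 5–1: 1; 3–0: 1; 3–1: 1; 0–2: 1; 0–10: 1; 0–9: 1; 2–1: 1 … (+2 more pairs).
All other pairs contribute 0.
Summing the contributions gives betweenness(7) = 16.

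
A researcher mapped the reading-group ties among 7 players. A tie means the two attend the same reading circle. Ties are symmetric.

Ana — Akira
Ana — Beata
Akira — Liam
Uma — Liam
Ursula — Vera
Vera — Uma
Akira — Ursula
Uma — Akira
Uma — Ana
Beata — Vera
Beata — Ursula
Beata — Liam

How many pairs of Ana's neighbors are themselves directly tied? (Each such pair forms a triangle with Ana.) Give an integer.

Ana's neighbors: Akira, Beata, and Uma.
Neighbor pairs that are themselves tied: Ana–Akira–Uma. Each forms one triangle with Ana, for 1 in total.

1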